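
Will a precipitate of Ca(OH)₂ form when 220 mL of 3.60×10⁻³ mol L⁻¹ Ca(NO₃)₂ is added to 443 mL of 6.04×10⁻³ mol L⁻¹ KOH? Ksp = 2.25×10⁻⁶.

The combined volume is 663 mL.
[Ca²⁺] = (3.60×10⁻³)(220)/663 = 1.19×10⁻³ mol L⁻¹
[OH⁻] = (6.04×10⁻³)(443)/663 = 4.04×10⁻³ mol L⁻¹
Q = [Ca²⁺][OH⁻]^2 = 1.95×10⁻⁸
Since Q (1.95×10⁻⁸) is less than Ksp (2.25×10⁻⁶), no Ca(OH)₂ precipitates.

No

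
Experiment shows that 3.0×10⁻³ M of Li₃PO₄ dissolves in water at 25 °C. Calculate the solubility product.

Ksp = 2.2×10⁻⁹

Li₃PO₄(s) ⇌ 3 Li⁺(aq) + PO₄³⁻(aq)
Call the molar solubility s, so that [Li⁺] = 3s and [PO₄³⁻] = s.
Ksp = [Li⁺]^3[PO₄³⁻] = (3s)^3 · s = 27s^4
Ksp = 27 × (3.0×10⁻³)^4 = 2.2×10⁻⁹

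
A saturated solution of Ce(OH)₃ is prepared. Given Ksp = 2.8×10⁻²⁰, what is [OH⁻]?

1.7×10⁻⁵ M

Ce(OH)₃(s) ⇌ Ce³⁺(aq) + 3 OH⁻(aq)
Call the molar solubility s, so that [Ce³⁺] = s and [OH⁻] = 3s.
Ksp = [Ce³⁺][OH⁻]^3 = s · (3s)^3 = 27s^4 = 2.8×10⁻²⁰
s = 5.7×10⁻⁶ M
[OH⁻] = 3s = 1.7×10⁻⁵ M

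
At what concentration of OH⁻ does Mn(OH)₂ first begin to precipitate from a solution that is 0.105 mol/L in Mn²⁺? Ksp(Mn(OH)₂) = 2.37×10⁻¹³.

1.50×10⁻⁶ M

Precipitation of each salt begins when its ion product equals Ksp.
Mn(OH)₂(s) ⇌ Mn²⁺(aq) + 2 OH⁻(aq)
Ksp = [Mn²⁺][OH⁻]^2 = [OH⁻]^2(0.105)
[OH⁻]^2 = 2.37×10⁻¹³ / (0.105) = 2.26×10⁻¹²
[OH⁻] = 1.50×10⁻⁶ mol/L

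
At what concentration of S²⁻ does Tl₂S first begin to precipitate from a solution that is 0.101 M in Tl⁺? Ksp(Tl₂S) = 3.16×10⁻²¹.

3.10×10⁻¹⁹ M

The threshold for precipitation is Q = Ksp.
Tl₂S(s) ⇌ 2 Tl⁺(aq) + S²⁻(aq)
Ksp = [Tl⁺]^2[S²⁻] = [S²⁻](0.101)^2
[S²⁻] = 3.16×10⁻²¹ / (0.101)^2 = 3.10×10⁻¹⁹
[S²⁻] = 3.10×10⁻¹⁹ M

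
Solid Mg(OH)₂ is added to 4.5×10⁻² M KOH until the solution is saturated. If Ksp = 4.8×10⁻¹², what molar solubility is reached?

Mg(OH)₂(s) ⇌ Mg²⁺(aq) + 2 OH⁻(aq)
Let s be the solubility of Mg(OH)₂ here. The common ion gives [OH⁻] ≈ 4.5×10⁻² M, and [Mg²⁺] = s.
Ksp = [Mg²⁺][OH⁻]^2 = s(4.5×10⁻²)^2
s = 4.8×10⁻¹² / (4.5×10⁻²)^2 = 2.4×10⁻⁹
s = 2.4×10⁻⁹ M

2.4×10⁻⁹ M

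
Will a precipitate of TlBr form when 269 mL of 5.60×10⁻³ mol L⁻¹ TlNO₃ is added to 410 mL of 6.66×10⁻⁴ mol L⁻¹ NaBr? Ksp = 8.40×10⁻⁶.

No

Total volume after mixing = 269 + 410 = 679 mL.
[Tl⁺] = (5.60×10⁻³)(269)/679 = 2.22×10⁻³ mol L⁻¹
[Br⁻] = (6.66×10⁻⁴)(410)/679 = 4.02×10⁻⁴ mol L⁻¹
Q = [Tl⁺][Br⁻] = 8.92×10⁻⁷
Q = 8.92×10⁻⁷ < Ksp = 8.40×10⁻⁶, so the solution is unsaturated and no precipitate forms.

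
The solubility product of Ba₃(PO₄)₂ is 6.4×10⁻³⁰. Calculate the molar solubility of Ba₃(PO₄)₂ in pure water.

Ba₃(PO₄)₂(s) ⇌ 3 Ba²⁺(aq) + 2 PO₄³⁻(aq)
If s mol/L of Ba₃(PO₄)₂ dissolves, [Ba²⁺] = 3s and [PO₄³⁻] = 2s.
Ksp = [Ba²⁺]^3[PO₄³⁻]^2 = (3s)^3 · (2s)^2 = 108s^5
108s^5 = 6.4×10⁻³⁰  ⇒  s^5 = 5.9×10⁻³²
s = 5.7×10⁻⁷ mol/L

5.7×10⁻⁷ M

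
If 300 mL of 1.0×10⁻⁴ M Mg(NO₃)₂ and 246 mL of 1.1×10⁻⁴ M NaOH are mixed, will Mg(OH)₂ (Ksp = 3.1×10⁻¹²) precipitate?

No

The combined volume is 546 mL.
[Mg²⁺] = (1.0×10⁻⁴)(300)/546 = 5.5×10⁻⁵ M
[OH⁻] = (1.1×10⁻⁴)(246)/546 = 5.0×10⁻⁵ M
Q = [Mg²⁺][OH⁻]^2 = 1.3×10⁻¹³
Q = 1.3×10⁻¹³ < Ksp = 3.1×10⁻¹², so the solution is unsaturated and no precipitate forms.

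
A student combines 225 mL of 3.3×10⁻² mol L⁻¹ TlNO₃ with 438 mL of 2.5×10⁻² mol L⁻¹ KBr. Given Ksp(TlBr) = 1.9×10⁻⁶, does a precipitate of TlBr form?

Yes

Total volume after mixing = 225 + 438 = 663 mL.
[Tl⁺] = (3.3×10⁻²)(225)/663 = 1.1×10⁻² mol L⁻¹
[Br⁻] = (2.5×10⁻²)(438)/663 = 1.7×10⁻² mol L⁻¹
Q = [Tl⁺][Br⁻] = 1.8×10⁻⁴
Q = 1.8×10⁻⁴ > Ksp = 1.9×10⁻⁶, so the solution is supersaturated and TlBr precipitates.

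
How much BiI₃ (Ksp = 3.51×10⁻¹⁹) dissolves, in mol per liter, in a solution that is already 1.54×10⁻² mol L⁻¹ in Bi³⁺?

BiI₃(s) ⇌ Bi³⁺(aq) + 3 I⁻(aq)
The solution already contains Bi³⁺ at 1.54×10⁻² mol L⁻¹. Let s be the molar solubility of BiI₃.
[Bi³⁺] ≈ 1.54×10⁻² mol L⁻¹ (common ion dominates); [I⁻] = 3s.
Ksp = [Bi³⁺][I⁻]^3 = (1.54×10⁻²)(3s)^3
(3s)^3 = 3.51×10⁻¹⁹ / (1.54×10⁻²) = 2.28×10⁻¹⁷
s = 9.45×10⁻⁷ mol L⁻¹

9.45×10⁻⁷ M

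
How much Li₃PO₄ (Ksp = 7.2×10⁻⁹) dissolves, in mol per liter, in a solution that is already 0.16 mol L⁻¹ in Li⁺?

1.8×10⁻⁶ M

Li₃PO₄(s) ⇌ 3 Li⁺(aq) + PO₄³⁻(aq)
The solution already contains Li⁺ at 0.16 mol L⁻¹. Let s be the molar solubility of Li₃PO₄.
[Li⁺] ≈ 0.16 mol L⁻¹ (common ion dominates); [PO₄³⁻] = s.
Ksp = [Li⁺]^3[PO₄³⁻] = (0.16)^3s
s = 7.2×10⁻⁹ / (0.16)^3 = 1.8×10⁻⁶
s = 1.8×10⁻⁶ mol L⁻¹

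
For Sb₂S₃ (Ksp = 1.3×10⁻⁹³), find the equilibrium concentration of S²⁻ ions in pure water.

3.1×10⁻¹⁹ M

Sb₂S₃(s) ⇌ 2 Sb³⁺(aq) + 3 S²⁻(aq)
Call the molar solubility s, so that [Sb³⁺] = 2s and [S²⁻] = 3s.
Ksp = [Sb³⁺]^2[S²⁻]^3 = (2s)^2 · (3s)^3 = 108s^5 = 1.3×10⁻⁹³
s = 1.0×10⁻¹⁹ mol/L
[S²⁻] = 3s = 3.1×10⁻¹⁹ mol/L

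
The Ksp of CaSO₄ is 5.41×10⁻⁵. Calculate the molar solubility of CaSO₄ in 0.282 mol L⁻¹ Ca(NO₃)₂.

1.92×10⁻⁴ M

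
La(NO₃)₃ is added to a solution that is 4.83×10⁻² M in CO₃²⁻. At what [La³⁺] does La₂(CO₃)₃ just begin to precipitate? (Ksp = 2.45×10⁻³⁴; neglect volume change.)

The threshold for precipitation is Q = Ksp.
La₂(CO₃)₃(s) ⇌ 2 La³⁺(aq) + 3 CO₃²⁻(aq)
Ksp = [La³⁺]^2[CO₃²⁻]^3 = [La³⁺]^2(4.83×10⁻²)^3
[La³⁺]^2 = 2.45×10⁻³⁴ / (4.83×10⁻²)^3 = 2.17×10⁻³⁰
[La³⁺] = 1.47×10⁻¹⁵ M

1.47×10⁻¹⁵ M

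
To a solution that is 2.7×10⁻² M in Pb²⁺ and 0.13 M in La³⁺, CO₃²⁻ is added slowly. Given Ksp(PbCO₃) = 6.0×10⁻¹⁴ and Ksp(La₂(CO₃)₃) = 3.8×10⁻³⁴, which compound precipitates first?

A salt starts to precipitate once the ion product Q reaches its Ksp.
For PbCO₃: [CO₃²⁻] = (Ksp/[Pb²⁺]) = 2.2×10⁻¹² M
For La₂(CO₃)₃: [CO₃²⁻] = (Ksp/[La³⁺]^2)^(1/3) = 2.8×10⁻¹¹ M
PbCO₃ requires the lower [CO₃²⁻], so it precipitates first.

PbCO₃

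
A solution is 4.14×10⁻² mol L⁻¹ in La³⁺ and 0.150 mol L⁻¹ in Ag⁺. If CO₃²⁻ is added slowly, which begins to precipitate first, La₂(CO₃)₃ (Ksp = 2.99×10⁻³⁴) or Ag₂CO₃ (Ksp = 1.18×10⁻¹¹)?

Each salt precipitates once Q = Ksp for that salt.
For La₂(CO₃)₃: [CO₃²⁻] = (Ksp/[La³⁺]^2)^(1/3) = 5.59×10⁻¹¹ mol L⁻¹
For Ag₂CO₃: [CO₃²⁻] = (Ksp/[Ag⁺]^2) = 5.24×10⁻¹⁰ mol L⁻¹
La₂(CO₃)₃ requires the lower [CO₃²⁻], so it precipitates first.

La₂(CO₃)₃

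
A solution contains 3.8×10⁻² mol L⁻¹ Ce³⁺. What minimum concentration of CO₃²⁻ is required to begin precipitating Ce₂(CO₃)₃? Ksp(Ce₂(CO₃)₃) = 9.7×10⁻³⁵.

Precipitation of each salt begins when its ion product equals Ksp.
Ce₂(CO₃)₃(s) ⇌ 2 Ce³⁺(aq) + 3 CO₃²⁻(aq)
Ksp = [Ce³⁺]^2[CO₃²⁻]^3 = [CO₃²⁻]^3(3.8×10⁻²)^2
[CO₃²⁻]^3 = 9.7×10⁻³⁵ / (3.8×10⁻²)^2 = 6.7×10⁻³²
[CO₃²⁻] = 4.1×10⁻¹¹ mol L⁻¹

4.1×10⁻¹¹ M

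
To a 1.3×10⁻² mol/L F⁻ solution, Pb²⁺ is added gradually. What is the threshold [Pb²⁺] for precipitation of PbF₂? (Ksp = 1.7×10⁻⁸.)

A salt starts to precipitate once the ion product Q reaches its Ksp.
PbF₂(s) ⇌ Pb²⁺(aq) + 2 F⁻(aq)
Ksp = [Pb²⁺][F⁻]^2 = [Pb²⁺](1.3×10⁻²)^2
[Pb²⁺] = 1.7×10⁻⁸ / (1.3×10⁻²)^2 = 1.0×10⁻⁴
[Pb²⁺] = 1.0×10⁻⁴ mol/L

1.0×10⁻⁴ M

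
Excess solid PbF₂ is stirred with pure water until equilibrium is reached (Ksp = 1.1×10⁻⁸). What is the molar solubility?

PbF₂(s) ⇌ Pb²⁺(aq) + 2 F⁻(aq)
If s mol/L of PbF₂ dissolves, [Pb²⁺] = s and [F⁻] = 2s.
Ksp = [Pb²⁺][F⁻]^2 = s · (2s)^2 = 4s^3
4s^3 = 1.1×10⁻⁸  ⇒  s^3 = 2.8×10⁻⁹
s = (2.8×10⁻⁹)^(1/3) = 1.4×10⁻³ mol L⁻¹

1.4×10⁻³ M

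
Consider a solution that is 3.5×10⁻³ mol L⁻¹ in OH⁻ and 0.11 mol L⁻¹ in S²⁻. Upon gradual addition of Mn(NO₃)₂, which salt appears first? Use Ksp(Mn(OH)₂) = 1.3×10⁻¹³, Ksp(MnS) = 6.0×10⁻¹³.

The threshold for precipitation is Q = Ksp.
For Mn(OH)₂: [Mn²⁺] = (Ksp/[OH⁻]^2) = 1.1×10⁻⁸ mol L⁻¹
For MnS: [Mn²⁺] = (Ksp/[S²⁻]) = 5.5×10⁻¹² mol L⁻¹
Since MnS needs less Mn²⁺ to reach saturation, it precipitates first.

MnS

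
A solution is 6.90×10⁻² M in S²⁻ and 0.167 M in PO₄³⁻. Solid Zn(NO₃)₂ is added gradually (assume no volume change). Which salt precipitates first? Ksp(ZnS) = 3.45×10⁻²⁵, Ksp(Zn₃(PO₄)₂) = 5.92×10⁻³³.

ZnS

Precipitation of each salt begins when its ion product equals Ksp.
For ZnS: [Zn²⁺] = (Ksp/[S²⁻]) = 5.00×10⁻²⁴ M
For Zn₃(PO₄)₂: [Zn²⁺] = (Ksp/[PO₄³⁻]^2)^(1/3) = 5.97×10⁻¹¹ M
The smaller threshold [Zn²⁺] is reached first, so ZnS precipitates first.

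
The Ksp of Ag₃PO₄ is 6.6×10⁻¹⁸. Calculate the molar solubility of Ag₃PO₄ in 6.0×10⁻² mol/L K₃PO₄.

Ag₃PO₄(s) ⇌ 3 Ag⁺(aq) + PO₄³⁻(aq)
PO₄³⁻ is already present at 6.0×10⁻² mol/L. If s mol/L of Ag₃PO₄ dissolves, [Ag⁺] = 3s while [PO₄³⁻] ≈ 6.0×10⁻² mol/L.
Ksp = [Ag⁺]^3[PO₄³⁻] = (3s)^3(6.0×10⁻²)
(3s)^3 = 6.6×10⁻¹⁸ / (6.0×10⁻²) = 1.1×10⁻¹⁶
s = 1.6×10⁻⁶ mol/L

1.6×10⁻⁶ M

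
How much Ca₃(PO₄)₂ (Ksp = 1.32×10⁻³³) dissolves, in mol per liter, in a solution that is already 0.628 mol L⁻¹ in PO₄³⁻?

4.99×10⁻¹² M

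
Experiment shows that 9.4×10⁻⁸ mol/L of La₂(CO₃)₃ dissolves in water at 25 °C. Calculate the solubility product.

Ksp = 7.9×10⁻³⁴

La₂(CO₃)₃(s) ⇌ 2 La³⁺(aq) + 3 CO₃²⁻(aq)
With molar solubility s: [La³⁺] = 2s, [CO₃²⁻] = 3s.
Ksp = [La³⁺]^2[CO₃²⁻]^3 = (2s)^2 · (3s)^3 = 108s^5
Ksp = 108 × (9.4×10⁻⁸)^5 = 7.9×10⁻³⁴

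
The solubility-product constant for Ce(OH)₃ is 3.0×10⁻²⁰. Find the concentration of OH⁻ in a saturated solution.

1.7×10⁻⁵ M

Ce(OH)₃(s) ⇌ Ce³⁺(aq) + 3 OH⁻(aq)
With molar solubility s: [Ce³⁺] = s, [OH⁻] = 3s.
Ksp = [Ce³⁺][OH⁻]^3 = s · (3s)^3 = 27s^4 = 3.0×10⁻²⁰
s = 5.8×10⁻⁶ M
[OH⁻] = 3s = 1.7×10⁻⁵ M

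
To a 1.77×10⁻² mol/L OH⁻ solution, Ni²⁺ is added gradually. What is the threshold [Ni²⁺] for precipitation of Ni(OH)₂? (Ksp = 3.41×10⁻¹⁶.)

A salt starts to precipitate once the ion product Q reaches its Ksp.
Ni(OH)₂(s) ⇌ Ni²⁺(aq) + 2 OH⁻(aq)
Ksp = [Ni²⁺][OH⁻]^2 = [Ni²⁺](1.77×10⁻²)^2
[Ni²⁺] = 3.41×10⁻¹⁶ / (1.77×10⁻²)^2 = 1.09×10⁻¹²
[Ni²⁺] = 1.09×10⁻¹² mol/L

1.09×10⁻¹² M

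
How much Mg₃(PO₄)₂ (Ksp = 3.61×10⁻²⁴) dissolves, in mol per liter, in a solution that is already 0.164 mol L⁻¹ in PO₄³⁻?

1.71×10⁻⁸ M

Mg₃(PO₄)₂(s) ⇌ 3 Mg²⁺(aq) + 2 PO₄³⁻(aq)
The solution already contains PO₄³⁻ at 0.164 mol L⁻¹. Let s be the molar solubility of Mg₃(PO₄)₂.
[PO₄³⁻] ≈ 0.164 mol L⁻¹ (common ion dominates); [Mg²⁺] = 3s.
Ksp = [Mg²⁺]^3[PO₄³⁻]^2 = (3s)^3(0.164)^2
(3s)^3 = 3.61×10⁻²⁴ / (0.164)^2 = 1.34×10⁻²²
s = 1.71×10⁻⁸ mol L⁻¹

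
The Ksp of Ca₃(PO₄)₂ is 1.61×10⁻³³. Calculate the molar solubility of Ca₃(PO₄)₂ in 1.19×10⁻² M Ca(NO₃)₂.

1.55×10⁻¹⁴ M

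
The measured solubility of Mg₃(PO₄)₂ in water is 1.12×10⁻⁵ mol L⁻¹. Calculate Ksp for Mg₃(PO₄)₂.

Ksp = 1.90×10⁻²³

Mg₃(PO₄)₂(s) ⇌ 3 Mg²⁺(aq) + 2 PO₄³⁻(aq)
Call the molar solubility s, so that [Mg²⁺] = 3s and [PO₄³⁻] = 2s.
Ksp = [Mg²⁺]^3[PO₄³⁻]^2 = (3s)^3 · (2s)^2 = 108s^5
Ksp = 108 × (1.12×10⁻⁵)^5 = 1.90×10⁻²³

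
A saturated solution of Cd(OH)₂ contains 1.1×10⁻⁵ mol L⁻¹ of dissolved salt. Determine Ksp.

Cd(OH)₂(s) ⇌ Cd²⁺(aq) + 2 OH⁻(aq)
With molar solubility s: [Cd²⁺] = s, [OH⁻] = 2s.
Ksp = [Cd²⁺][OH⁻]^2 = s · (2s)^2 = 4s^3
Ksp = 4 × (1.1×10⁻⁵)^3 = 5.3×10⁻¹⁵

Ksp = 5.3×10⁻¹⁵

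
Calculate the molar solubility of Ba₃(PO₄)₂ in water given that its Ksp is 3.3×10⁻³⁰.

Ba₃(PO₄)₂(s) ⇌ 3 Ba²⁺(aq) + 2 PO₄³⁻(aq)
Call the molar solubility s, so that [Ba²⁺] = 3s and [PO₄³⁻] = 2s.
Ksp = [Ba²⁺]^3[PO₄³⁻]^2 = (3s)^3 · (2s)^2 = 108s^5
108s^5 = 3.3×10⁻³⁰  ⇒  s^5 = 3.1×10⁻³²
s = (3.1×10⁻³²)^(1/5) = 5.0×10⁻⁷ M

5.0×10⁻⁷ M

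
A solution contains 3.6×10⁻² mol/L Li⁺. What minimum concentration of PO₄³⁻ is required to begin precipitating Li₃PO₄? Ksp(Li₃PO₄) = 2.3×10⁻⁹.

Precipitation of each salt begins when its ion product equals Ksp.
Li₃PO₄(s) ⇌ 3 Li⁺(aq) + PO₄³⁻(aq)
Ksp = [Li⁺]^3[PO₄³⁻] = [PO₄³⁻](3.6×10⁻²)^3
[PO₄³⁻] = 2.3×10⁻⁹ / (3.6×10⁻²)^3 = 4.9×10⁻⁵
[PO₄³⁻] = 4.9×10⁻⁵ mol/L

4.9×10⁻⁵ M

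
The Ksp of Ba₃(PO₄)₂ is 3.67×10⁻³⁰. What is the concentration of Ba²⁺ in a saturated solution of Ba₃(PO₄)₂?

1.53×10⁻⁶ M

Ba₃(PO₄)₂(s) ⇌ 3 Ba²⁺(aq) + 2 PO₄³⁻(aq)
With molar solubility s: [Ba²⁺] = 3s, [PO₄³⁻] = 2s.
Ksp = [Ba²⁺]^3[PO₄³⁻]^2 = (3s)^3 · (2s)^2 = 108s^5 = 3.67×10⁻³⁰
s = 5.08×10⁻⁷ M
[Ba²⁺] = 3s = 1.53×10⁻⁶ M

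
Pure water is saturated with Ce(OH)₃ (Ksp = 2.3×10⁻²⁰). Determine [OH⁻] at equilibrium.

1.6×10⁻⁵ M

Ce(OH)₃(s) ⇌ Ce³⁺(aq) + 3 OH⁻(aq)
Let s be the molar solubility. Then [Ce³⁺] = s and [OH⁻] = 3s.
Ksp = [Ce³⁺][OH⁻]^3 = s · (3s)^3 = 27s^4 = 2.3×10⁻²⁰
s = 5.4×10⁻⁶ mol L⁻¹
[OH⁻] = 3s = 1.6×10⁻⁵ mol L⁻¹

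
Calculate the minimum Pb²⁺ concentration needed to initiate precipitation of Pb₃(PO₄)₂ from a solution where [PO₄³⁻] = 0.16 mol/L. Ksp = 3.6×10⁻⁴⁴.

1.1×10⁻¹⁴ M

Precipitation of each salt begins when its ion product equals Ksp.
Pb₃(PO₄)₂(s) ⇌ 3 Pb²⁺(aq) + 2 PO₄³⁻(aq)
Ksp = [Pb²⁺]^3[PO₄³⁻]^2 = [Pb²⁺]^3(0.16)^2
[Pb²⁺]^3 = 3.6×10⁻⁴⁴ / (0.16)^2 = 1.4×10⁻⁴²
[Pb²⁺] = 1.1×10⁻¹⁴ mol/L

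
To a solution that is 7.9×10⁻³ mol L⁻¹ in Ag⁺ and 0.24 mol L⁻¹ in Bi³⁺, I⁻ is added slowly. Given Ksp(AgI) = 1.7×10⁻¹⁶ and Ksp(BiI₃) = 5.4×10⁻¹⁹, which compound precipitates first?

Precipitation begins when Q = Ksp.
For AgI: [I⁻] = (Ksp/[Ag⁺]) = 2.2×10⁻¹⁴ mol L⁻¹
For BiI₃: [I⁻] = (Ksp/[Bi³⁺])^(1/3) = 1.3×10⁻⁶ mol L⁻¹
Since AgI needs less I⁻ to reach saturation, it precipitates first.

AgI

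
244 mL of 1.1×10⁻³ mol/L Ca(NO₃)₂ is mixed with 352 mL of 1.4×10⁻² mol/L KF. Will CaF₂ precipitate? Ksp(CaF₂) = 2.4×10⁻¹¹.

The combined volume is 596 mL.
[Ca²⁺] = (1.1×10⁻³)(244)/596 = 4.5×10⁻⁴ mol/L
[F⁻] = (1.4×10⁻²)(352)/596 = 8.3×10⁻³ mol/L
Q = [Ca²⁺][F⁻]^2 = 3.1×10⁻⁸
Because Q > Ksp (3.1×10⁻⁸ vs 2.4×10⁻¹¹), a precipitate of CaF₂ forms.

Yes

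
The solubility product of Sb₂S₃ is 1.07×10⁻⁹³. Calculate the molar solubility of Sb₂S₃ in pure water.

9.98×10⁻²⁰ M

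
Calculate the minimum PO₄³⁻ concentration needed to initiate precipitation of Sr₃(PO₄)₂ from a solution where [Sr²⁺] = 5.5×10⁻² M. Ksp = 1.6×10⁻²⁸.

9.8×10⁻¹³ M

Precipitation begins when Q = Ksp.
Sr₃(PO₄)₂(s) ⇌ 3 Sr²⁺(aq) + 2 PO₄³⁻(aq)
Ksp = [Sr²⁺]^3[PO₄³⁻]^2 = [PO₄³⁻]^2(5.5×10⁻²)^3
[PO₄³⁻]^2 = 1.6×10⁻²⁸ / (5.5×10⁻²)^3 = 9.6×10⁻²⁵
[PO₄³⁻] = 9.8×10⁻¹³ M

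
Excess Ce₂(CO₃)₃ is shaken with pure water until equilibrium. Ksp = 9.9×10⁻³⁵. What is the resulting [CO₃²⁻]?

1.9×10⁻⁷ M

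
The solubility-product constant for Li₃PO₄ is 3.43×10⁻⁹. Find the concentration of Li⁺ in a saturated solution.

1.01×10⁻² M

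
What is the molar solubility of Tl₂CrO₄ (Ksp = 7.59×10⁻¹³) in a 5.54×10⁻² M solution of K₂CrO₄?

1.85×10⁻⁶ M

Tl₂CrO₄(s) ⇌ 2 Tl⁺(aq) + CrO₄²⁻(aq)
CrO₄²⁻ is already present at 5.54×10⁻² M. If s mol/L of Tl₂CrO₄ dissolves, [Tl⁺] = 2s while [CrO₄²⁻] ≈ 5.54×10⁻² M.
Ksp = [Tl⁺]^2[CrO₄²⁻] = (2s)^2(5.54×10⁻²)
(2s)^2 = 7.59×10⁻¹³ / (5.54×10⁻²) = 1.37×10⁻¹¹
s = 1.85×10⁻⁶ M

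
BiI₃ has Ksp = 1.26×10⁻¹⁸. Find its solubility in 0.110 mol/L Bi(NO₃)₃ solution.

7.51×10⁻⁷ M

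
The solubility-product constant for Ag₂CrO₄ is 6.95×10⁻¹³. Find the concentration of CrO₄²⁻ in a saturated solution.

5.58×10⁻⁵ M

Ag₂CrO₄(s) ⇌ 2 Ag⁺(aq) + CrO₄²⁻(aq)
For each mole of Ag₂CrO₄ that dissolves per liter, [Ag⁺] = 2s and [CrO₄²⁻] = s; let s denote this solubility.
Ksp = [Ag⁺]^2[CrO₄²⁻] = (2s)^2 · s = 4s^3 = 6.95×10⁻¹³
s = 5.58×10⁻⁵ mol/L
[CrO₄²⁻] = s = 5.58×10⁻⁵ mol/L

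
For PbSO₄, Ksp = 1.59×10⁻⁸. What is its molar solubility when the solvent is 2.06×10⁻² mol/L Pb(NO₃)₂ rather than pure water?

PbSO₄(s) ⇌ Pb²⁺(aq) + SO₄²⁻(aq)
Let s be the solubility of PbSO₄ here. The common ion gives [Pb²⁺] ≈ 2.06×10⁻² mol/L, and [SO₄²⁻] = s.
Ksp = [Pb²⁺][SO₄²⁻] = (2.06×10⁻²)s
s = 1.59×10⁻⁸ / (2.06×10⁻²) = 7.72×10⁻⁷
s = 7.72×10⁻⁷ mol/L

7.72×10⁻⁷ M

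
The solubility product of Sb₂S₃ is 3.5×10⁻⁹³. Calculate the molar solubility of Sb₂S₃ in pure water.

Sb₂S₃(s) ⇌ 2 Sb³⁺(aq) + 3 S²⁻(aq)
For each mole of Sb₂S₃ that dissolves per liter, [Sb³⁺] = 2s and [S²⁻] = 3s; let s denote this solubility.
Ksp = [Sb³⁺]^2[S²⁻]^3 = (2s)^2 · (3s)^3 = 108s^5
108s^5 = 3.5×10⁻⁹³  ⇒  s^5 = 3.2×10⁻⁹⁵
s = (3.2×10⁻⁹⁵)^(1/5) = 1.3×10⁻¹⁹ mol L⁻¹

1.3×10⁻¹⁹ M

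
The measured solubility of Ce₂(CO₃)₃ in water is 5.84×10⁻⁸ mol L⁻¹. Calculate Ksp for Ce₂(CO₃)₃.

Ce₂(CO₃)₃(s) ⇌ 2 Ce³⁺(aq) + 3 CO₃²⁻(aq)
Let s be the molar solubility. Then [Ce³⁺] = 2s and [CO₃²⁻] = 3s.
Ksp = [Ce³⁺]^2[CO₃²⁻]^3 = (2s)^2 · (3s)^3 = 108s^5
Ksp = 108 × (5.84×10⁻⁸)^5 = 7.34×10⁻³⁵

Ksp = 7.34×10⁻³⁵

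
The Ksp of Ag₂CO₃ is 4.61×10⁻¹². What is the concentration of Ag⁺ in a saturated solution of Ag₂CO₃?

2.10×10⁻⁴ M

Ag₂CO₃(s) ⇌ 2 Ag⁺(aq) + CO₃²⁻(aq)
Let s be the molar solubility. Then [Ag⁺] = 2s and [CO₃²⁻] = s.
Ksp = [Ag⁺]^2[CO₃²⁻] = (2s)^2 · s = 4s^3 = 4.61×10⁻¹²
s = 1.05×10⁻⁴ mol L⁻¹
[Ag⁺] = 2s = 2.10×10⁻⁴ mol L⁻¹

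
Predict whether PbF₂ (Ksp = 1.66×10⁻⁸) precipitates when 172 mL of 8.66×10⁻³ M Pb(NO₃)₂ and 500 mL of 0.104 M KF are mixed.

After mixing, V = 172 mL + 500 mL = 672 mL.
[Pb²⁺] = (8.66×10⁻³)(172)/672 = 2.22×10⁻³ M
[F⁻] = (0.104)(500)/672 = 7.74×10⁻² M
Q = [Pb²⁺][F⁻]^2 = 1.33×10⁻⁵
Because Q > Ksp (1.33×10⁻⁵ vs 1.66×10⁻⁸), a precipitate of PbF₂ forms.

Yes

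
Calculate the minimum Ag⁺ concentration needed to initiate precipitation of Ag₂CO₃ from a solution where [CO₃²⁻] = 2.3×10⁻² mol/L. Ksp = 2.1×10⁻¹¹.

3.0×10⁻⁵ M

A salt starts to precipitate once the ion product Q reaches its Ksp.
Ag₂CO₃(s) ⇌ 2 Ag⁺(aq) + CO₃²⁻(aq)
Ksp = [Ag⁺]^2[CO₃²⁻] = [Ag⁺]^2(2.3×10⁻²)
[Ag⁺]^2 = 2.1×10⁻¹¹ / (2.3×10⁻²) = 9.1×10⁻¹⁰
[Ag⁺] = 3.0×10⁻⁵ mol/L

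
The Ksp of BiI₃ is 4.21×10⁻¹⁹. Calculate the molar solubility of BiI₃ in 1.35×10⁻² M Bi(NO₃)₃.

BiI₃(s) ⇌ Bi³⁺(aq) + 3 I⁻(aq)
Let s be the solubility of BiI₃ here. The common ion gives [Bi³⁺] ≈ 1.35×10⁻² M, and [I⁻] = 3s.
Ksp = [Bi³⁺][I⁻]^3 = (1.35×10⁻²)(3s)^3
(3s)^3 = 4.21×10⁻¹⁹ / (1.35×10⁻²) = 3.12×10⁻¹⁷
s = 1.05×10⁻⁶ M

1.05×10⁻⁶ M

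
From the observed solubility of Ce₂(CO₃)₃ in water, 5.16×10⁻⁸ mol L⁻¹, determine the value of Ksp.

Ce₂(CO₃)₃(s) ⇌ 2 Ce³⁺(aq) + 3 CO₃²⁻(aq)
With molar solubility s: [Ce³⁺] = 2s, [CO₃²⁻] = 3s.
Ksp = [Ce³⁺]^2[CO₃²⁻]^3 = (2s)^2 · (3s)^3 = 108s^5
Ksp = 108 × (5.16×10⁻⁸)^5 = 3.95×10⁻³⁵

Ksp = 3.95×10⁻³⁵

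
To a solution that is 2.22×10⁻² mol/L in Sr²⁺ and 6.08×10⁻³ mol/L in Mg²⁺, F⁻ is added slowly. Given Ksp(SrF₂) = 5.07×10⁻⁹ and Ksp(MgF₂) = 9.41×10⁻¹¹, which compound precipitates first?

A salt starts to precipitate once the ion product Q reaches its Ksp.
For SrF₂: [F⁻] = (Ksp/[Sr²⁺])^(1/2) = 4.78×10⁻⁴ mol/L
For MgF₂: [F⁻] = (Ksp/[Mg²⁺])^(1/2) = 1.24×10⁻⁴ mol/L
Since MgF₂ needs less F⁻ to reach saturation, it precipitates first.

MgF₂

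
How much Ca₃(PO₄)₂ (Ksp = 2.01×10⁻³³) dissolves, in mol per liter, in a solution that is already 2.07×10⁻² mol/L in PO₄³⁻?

Ca₃(PO₄)₂(s) ⇌ 3 Ca²⁺(aq) + 2 PO₄³⁻(aq)
The solution already contains PO₄³⁻ at 2.07×10⁻² mol/L. Let s be the molar solubility of Ca₃(PO₄)₂.
[PO₄³⁻] ≈ 2.07×10⁻² mol/L (common ion dominates); [Ca²⁺] = 3s.
Ksp = [Ca²⁺]^3[PO₄³⁻]^2 = (3s)^3(2.07×10⁻²)^2
(3s)^3 = 2.01×10⁻³³ / (2.07×10⁻²)^2 = 4.69×10⁻³⁰
s = 5.58×10⁻¹¹ mol/L

5.58×10⁻¹¹ M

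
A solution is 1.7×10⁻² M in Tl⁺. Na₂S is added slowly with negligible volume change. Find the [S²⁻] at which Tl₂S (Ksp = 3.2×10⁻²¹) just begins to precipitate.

1.1×10⁻¹⁷ M

Precipitation begins when Q = Ksp.
Tl₂S(s) ⇌ 2 Tl⁺(aq) + S²⁻(aq)
Ksp = [Tl⁺]^2[S²⁻] = [S²⁻](1.7×10⁻²)^2
[S²⁻] = 3.2×10⁻²¹ / (1.7×10⁻²)^2 = 1.1×10⁻¹⁷
[S²⁻] = 1.1×10⁻¹⁷ M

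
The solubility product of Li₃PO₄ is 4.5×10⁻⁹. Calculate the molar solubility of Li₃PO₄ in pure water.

Li₃PO₄(s) ⇌ 3 Li⁺(aq) + PO₄³⁻(aq)
Call the molar solubility s, so that [Li⁺] = 3s and [PO₄³⁻] = s.
Ksp = [Li⁺]^3[PO₄³⁻] = (3s)^3 · s = 27s^4
27s^4 = 4.5×10⁻⁹  ⇒  s^4 = 1.7×10⁻¹⁰
s = (1.7×10⁻¹⁰)^(1/4) = 3.6×10⁻³ mol L⁻¹

3.6×10⁻³ M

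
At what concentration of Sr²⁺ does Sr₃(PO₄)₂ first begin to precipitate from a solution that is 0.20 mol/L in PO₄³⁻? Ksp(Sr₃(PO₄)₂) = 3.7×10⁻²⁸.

2.1×10⁻⁹ M

Precipitation of each salt begins when its ion product equals Ksp.
Sr₃(PO₄)₂(s) ⇌ 3 Sr²⁺(aq) + 2 PO₄³⁻(aq)
Ksp = [Sr²⁺]^3[PO₄³⁻]^2 = [Sr²⁺]^3(0.20)^2
[Sr²⁺]^3 = 3.7×10⁻²⁸ / (0.20)^2 = 9.3×10⁻²⁷
[Sr²⁺] = 2.1×10⁻⁹ mol/L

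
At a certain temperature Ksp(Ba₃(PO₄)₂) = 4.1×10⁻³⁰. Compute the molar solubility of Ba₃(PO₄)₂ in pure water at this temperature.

5.2×10⁻⁷ M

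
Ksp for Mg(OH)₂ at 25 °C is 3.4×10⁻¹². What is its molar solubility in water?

9.5×10⁻⁵ M

Mg(OH)₂(s) ⇌ Mg²⁺(aq) + 2 OH⁻(aq)
Call the molar solubility s, so that [Mg²⁺] = s and [OH⁻] = 2s.
Ksp = [Mg²⁺][OH⁻]^2 = s · (2s)^2 = 4s^3
4s^3 = 3.4×10⁻¹²  ⇒  s^3 = 8.5×10⁻¹³
Taking the 3rd root, s = 9.5×10⁻⁵ mol/L.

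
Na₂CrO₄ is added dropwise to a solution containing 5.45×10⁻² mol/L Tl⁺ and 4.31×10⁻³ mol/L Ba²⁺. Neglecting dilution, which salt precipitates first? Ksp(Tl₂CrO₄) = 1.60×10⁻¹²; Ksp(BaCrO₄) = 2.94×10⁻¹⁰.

Tl₂CrO₄

Precipitation of each salt begins when its ion product equals Ksp.
For Tl₂CrO₄: [CrO₄²⁻] = (Ksp/[Tl⁺]^2) = 5.39×10⁻¹⁰ mol/L
For BaCrO₄: [CrO₄²⁻] = (Ksp/[Ba²⁺]) = 6.82×10⁻⁸ mol/L
The smaller threshold [CrO₄²⁻] is reached first, so Tl₂CrO₄ precipitates first.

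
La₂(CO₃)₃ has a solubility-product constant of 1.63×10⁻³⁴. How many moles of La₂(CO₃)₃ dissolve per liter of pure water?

La₂(CO₃)₃(s) ⇌ 2 La³⁺(aq) + 3 CO₃²⁻(aq)
If s mol/L of La₂(CO₃)₃ dissolves, [La³⁺] = 2s and [CO₃²⁻] = 3s.
Ksp = [La³⁺]^2[CO₃²⁻]^3 = (2s)^2 · (3s)^3 = 108s^5
108s^5 = 1.63×10⁻³⁴  ⇒  s^5 = 1.51×10⁻³⁶
Taking the 5th root, s = 6.85×10⁻⁸ M.

6.85×10⁻⁸ M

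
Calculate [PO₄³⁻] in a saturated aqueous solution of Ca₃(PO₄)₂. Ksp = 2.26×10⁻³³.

Ca₃(PO₄)₂(s) ⇌ 3 Ca²⁺(aq) + 2 PO₄³⁻(aq)
If s mol/L of Ca₃(PO₄)₂ dissolves, [Ca²⁺] = 3s and [PO₄³⁻] = 2s.
Ksp = [Ca²⁺]^3[PO₄³⁻]^2 = (3s)^3 · (2s)^2 = 108s^5 = 2.26×10⁻³³
s = 1.16×10⁻⁷ mol/L
[PO₄³⁻] = 2s = 2.32×10⁻⁷ mol/L

2.32×10⁻⁷ M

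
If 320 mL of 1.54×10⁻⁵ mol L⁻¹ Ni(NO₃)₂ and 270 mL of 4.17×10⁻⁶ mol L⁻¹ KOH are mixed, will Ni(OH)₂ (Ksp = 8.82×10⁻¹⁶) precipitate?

No

After mixing, V = 320 mL + 270 mL = 590 mL.
[Ni²⁺] = (1.54×10⁻⁵)(320)/590 = 8.35×10⁻⁶ mol L⁻¹
[OH⁻] = (4.17×10⁻⁶)(270)/590 = 1.91×10⁻⁶ mol L⁻¹
Q = [Ni²⁺][OH⁻]^2 = 3.04×10⁻¹⁷
Q = 3.04×10⁻¹⁷ < Ksp = 8.82×10⁻¹⁶, so the solution is unsaturated and no precipitate forms.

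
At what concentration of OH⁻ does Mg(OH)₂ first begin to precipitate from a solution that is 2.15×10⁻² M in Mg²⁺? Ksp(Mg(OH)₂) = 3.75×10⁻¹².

The threshold for precipitation is Q = Ksp.
Mg(OH)₂(s) ⇌ Mg²⁺(aq) + 2 OH⁻(aq)
Ksp = [Mg²⁺][OH⁻]^2 = [OH⁻]^2(2.15×10⁻²)
[OH⁻]^2 = 3.75×10⁻¹² / (2.15×10⁻²) = 1.74×10⁻¹⁰
[OH⁻] = 1.32×10⁻⁵ M

1.32×10⁻⁵ M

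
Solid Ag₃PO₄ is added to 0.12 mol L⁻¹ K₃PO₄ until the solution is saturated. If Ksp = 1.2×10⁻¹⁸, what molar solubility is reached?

7.2×10⁻⁷ M

Ag₃PO₄(s) ⇌ 3 Ag⁺(aq) + PO₄³⁻(aq)
Let s be the solubility of Ag₃PO₄ here. The common ion gives [PO₄³⁻] ≈ 0.12 mol L⁻¹, and [Ag⁺] = 3s.
Ksp = [Ag⁺]^3[PO₄³⁻] = (3s)^3(0.12)
(3s)^3 = 1.2×10⁻¹⁸ / (0.12) = 1.0×10⁻¹⁷
s = 7.2×10⁻⁷ mol L⁻¹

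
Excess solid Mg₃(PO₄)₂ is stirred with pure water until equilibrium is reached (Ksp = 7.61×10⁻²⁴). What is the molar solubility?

Mg₃(PO₄)₂(s) ⇌ 3 Mg²⁺(aq) + 2 PO₄³⁻(aq)
If s mol/L of Mg₃(PO₄)₂ dissolves, [Mg²⁺] = 3s and [PO₄³⁻] = 2s.
Ksp = [Mg²⁺]^3[PO₄³⁻]^2 = (3s)^3 · (2s)^2 = 108s^5
108s^5 = 7.61×10⁻²⁴  ⇒  s^5 = 7.05×10⁻²⁶
s = (7.05×10⁻²⁶)^(1/5) = 9.32×10⁻⁶ mol/L

9.32×10⁻⁶ M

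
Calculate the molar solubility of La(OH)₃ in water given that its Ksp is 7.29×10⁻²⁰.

La(OH)₃(s) ⇌ La³⁺(aq) + 3 OH⁻(aq)
For each mole of La(OH)₃ that dissolves per liter, [La³⁺] = s and [OH⁻] = 3s; let s denote this solubility.
Ksp = [La³⁺][OH⁻]^3 = s · (3s)^3 = 27s^4
27s^4 = 7.29×10⁻²⁰  ⇒  s^4 = 2.70×10⁻²¹
s = 7.21×10⁻⁶ mol/L

7.21×10⁻⁶ M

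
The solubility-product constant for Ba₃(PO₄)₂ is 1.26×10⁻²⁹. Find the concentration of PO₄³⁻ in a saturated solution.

1.30×10⁻⁶ M

Ba₃(PO₄)₂(s) ⇌ 3 Ba²⁺(aq) + 2 PO₄³⁻(aq)
Call the molar solubility s, so that [Ba²⁺] = 3s and [PO₄³⁻] = 2s.
Ksp = [Ba²⁺]^3[PO₄³⁻]^2 = (3s)^3 · (2s)^2 = 108s^5 = 1.26×10⁻²⁹
s = 6.51×10⁻⁷ mol/L
[PO₄³⁻] = 2s = 1.30×10⁻⁶ mol/L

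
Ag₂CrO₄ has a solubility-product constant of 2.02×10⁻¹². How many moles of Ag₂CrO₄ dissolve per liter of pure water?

Ag₂CrO₄(s) ⇌ 2 Ag⁺(aq) + CrO₄²⁻(aq)
Call the molar solubility s, so that [Ag⁺] = 2s and [CrO₄²⁻] = s.
Ksp = [Ag⁺]^2[CrO₄²⁻] = (2s)^2 · s = 4s^3
4s^3 = 2.02×10⁻¹²  ⇒  s^3 = 5.05×10⁻¹³
s = 7.96×10⁻⁵ mol L⁻¹

7.96×10⁻⁵ M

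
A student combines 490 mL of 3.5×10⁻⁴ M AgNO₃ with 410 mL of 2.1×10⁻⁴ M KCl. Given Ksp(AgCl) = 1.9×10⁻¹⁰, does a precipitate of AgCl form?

Yes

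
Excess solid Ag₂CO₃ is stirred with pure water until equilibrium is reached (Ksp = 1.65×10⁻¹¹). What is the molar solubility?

1.60×10⁻⁴ M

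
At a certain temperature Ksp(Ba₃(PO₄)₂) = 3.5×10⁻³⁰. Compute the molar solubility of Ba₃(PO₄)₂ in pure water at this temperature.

Ba₃(PO₄)₂(s) ⇌ 3 Ba²⁺(aq) + 2 PO₄³⁻(aq)
With molar solubility s: [Ba²⁺] = 3s, [PO₄³⁻] = 2s.
Ksp = [Ba²⁺]^3[PO₄³⁻]^2 = (3s)^3 · (2s)^2 = 108s^5
108s^5 = 3.5×10⁻³⁰  ⇒  s^5 = 3.2×10⁻³²
Taking the 5th root, s = 5.0×10⁻⁷ M.

5.0×10⁻⁷ M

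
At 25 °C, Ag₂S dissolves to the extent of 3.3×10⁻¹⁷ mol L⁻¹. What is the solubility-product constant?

Ag₂S(s) ⇌ 2 Ag⁺(aq) + S²⁻(aq)
Call the molar solubility s, so that [Ag⁺] = 2s and [S²⁻] = s.
Ksp = [Ag⁺]^2[S²⁻] = (2s)^2 · s = 4s^3
Ksp = 4 × (3.3×10⁻¹⁷)^3 = 1.4×10⁻⁴⁹

Ksp = 1.4×10⁻⁴⁹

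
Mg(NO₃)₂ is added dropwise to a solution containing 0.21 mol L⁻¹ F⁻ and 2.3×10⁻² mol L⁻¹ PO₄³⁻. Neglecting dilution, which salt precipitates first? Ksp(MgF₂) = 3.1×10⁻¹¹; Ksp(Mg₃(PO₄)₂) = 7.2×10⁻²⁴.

MgF₂

The threshold for precipitation is Q = Ksp.
For MgF₂: [Mg²⁺] = (Ksp/[F⁻]^2) = 7.0×10⁻¹⁰ mol L⁻¹
For Mg₃(PO₄)₂: [Mg²⁺] = (Ksp/[PO₄³⁻]^2)^(1/3) = 2.4×10⁻⁷ mol L⁻¹
MgF₂ requires the lower [Mg²⁺], so it precipitates first.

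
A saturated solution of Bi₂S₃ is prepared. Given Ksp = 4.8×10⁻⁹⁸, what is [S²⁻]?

Bi₂S₃(s) ⇌ 2 Bi³⁺(aq) + 3 S²⁻(aq)
If s mol/L of Bi₂S₃ dissolves, [Bi³⁺] = 2s and [S²⁻] = 3s.
Ksp = [Bi³⁺]^2[S²⁻]^3 = (2s)^2 · (3s)^3 = 108s^5 = 4.8×10⁻⁹⁸
s = 1.3×10⁻²⁰ M
[S²⁻] = 3s = 4.0×10⁻²⁰ M

4.0×10⁻²⁰ M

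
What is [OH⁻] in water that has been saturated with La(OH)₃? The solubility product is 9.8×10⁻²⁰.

2.3×10⁻⁵ M

La(OH)₃(s) ⇌ La³⁺(aq) + 3 OH⁻(aq)
Let s be the molar solubility. Then [La³⁺] = s and [OH⁻] = 3s.
Ksp = [La³⁺][OH⁻]^3 = s · (3s)^3 = 27s^4 = 9.8×10⁻²⁰
s = 7.8×10⁻⁶ mol/L
[OH⁻] = 3s = 2.3×10⁻⁵ mol/L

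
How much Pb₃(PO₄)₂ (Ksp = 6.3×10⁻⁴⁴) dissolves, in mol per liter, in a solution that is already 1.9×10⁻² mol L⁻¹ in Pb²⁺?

4.8×10⁻²⁰ M

Pb₃(PO₄)₂(s) ⇌ 3 Pb²⁺(aq) + 2 PO₄³⁻(aq)
Pb²⁺ is already present at 1.9×10⁻² mol L⁻¹. If s mol/L of Pb₃(PO₄)₂ dissolves, [PO₄³⁻] = 2s while [Pb²⁺] ≈ 1.9×10⁻² mol L⁻¹.
Ksp = [Pb²⁺]^3[PO₄³⁻]^2 = (1.9×10⁻²)^3(2s)^2
(2s)^2 = 6.3×10⁻⁴⁴ / (1.9×10⁻²)^3 = 9.2×10⁻³⁹
s = 4.8×10⁻²⁰ mol L⁻¹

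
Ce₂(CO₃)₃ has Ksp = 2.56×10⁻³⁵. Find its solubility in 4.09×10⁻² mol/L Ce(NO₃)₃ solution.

Ce₂(CO₃)₃(s) ⇌ 2 Ce³⁺(aq) + 3 CO₃²⁻(aq)
With Ce³⁺ already at 4.09×10⁻² mol/L and s small, take [Ce³⁺] ≈ 4.09×10⁻² mol/L and [CO₃²⁻] = 3s.
Ksp = [Ce³⁺]^2[CO₃²⁻]^3 = (4.09×10⁻²)^2(3s)^3
(3s)^3 = 2.56×10⁻³⁵ / (4.09×10⁻²)^2 = 1.53×10⁻³²
s = 8.28×10⁻¹² mol/L

8.28×10⁻¹² M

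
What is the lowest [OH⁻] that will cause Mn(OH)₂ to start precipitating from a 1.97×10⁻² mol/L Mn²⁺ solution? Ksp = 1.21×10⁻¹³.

2.48×10⁻⁶ M

Each salt precipitates once Q = Ksp for that salt.
Mn(OH)₂(s) ⇌ Mn²⁺(aq) + 2 OH⁻(aq)
Ksp = [Mn²⁺][OH⁻]^2 = [OH⁻]^2(1.97×10⁻²)
[OH⁻]^2 = 1.21×10⁻¹³ / (1.97×10⁻²) = 6.14×10⁻¹²
[OH⁻] = 2.48×10⁻⁶ mol/L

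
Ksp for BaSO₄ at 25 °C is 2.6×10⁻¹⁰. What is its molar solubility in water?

BaSO₄(s) ⇌ Ba²⁺(aq) + SO₄²⁻(aq)
For each mole of BaSO₄ that dissolves per liter, [Ba²⁺] = s and [SO₄²⁻] = s; let s denote this solubility.
Ksp = [Ba²⁺][SO₄²⁻] = s · s = s^2
s^2 = 2.6×10⁻¹⁰
s = (2.6×10⁻¹⁰)^(1/2) = 1.6×10⁻⁵ mol L⁻¹

1.6×10⁻⁵ M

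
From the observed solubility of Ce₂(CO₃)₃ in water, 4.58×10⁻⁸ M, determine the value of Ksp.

Ce₂(CO₃)₃(s) ⇌ 2 Ce³⁺(aq) + 3 CO₃²⁻(aq)
Let s be the molar solubility. Then [Ce³⁺] = 2s and [CO₃²⁻] = 3s.
Ksp = [Ce³⁺]^2[CO₃²⁻]^3 = (2s)^2 · (3s)^3 = 108s^5
Ksp = 108 × (4.58×10⁻⁸)^5 = 2.18×10⁻³⁵

Ksp = 2.18×10⁻³⁵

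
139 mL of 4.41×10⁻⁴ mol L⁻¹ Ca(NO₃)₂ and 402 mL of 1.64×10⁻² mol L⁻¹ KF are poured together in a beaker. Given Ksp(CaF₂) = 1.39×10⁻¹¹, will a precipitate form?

The combined volume is 541 mL.
[Ca²⁺] = (4.41×10⁻⁴)(139)/541 = 1.13×10⁻⁴ mol L⁻¹
[F⁻] = (1.64×10⁻²)(402)/541 = 1.22×10⁻² mol L⁻¹
Q = [Ca²⁺][F⁻]^2 = 1.68×10⁻⁸
Because Q > Ksp (1.68×10⁻⁸ vs 1.39×10⁻¹¹), a precipitate of CaF₂ forms.

Yes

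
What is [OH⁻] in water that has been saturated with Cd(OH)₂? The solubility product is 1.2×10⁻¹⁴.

2.9×10⁻⁵ M

Cd(OH)₂(s) ⇌ Cd²⁺(aq) + 2 OH⁻(aq)
If s mol/L of Cd(OH)₂ dissolves, [Cd²⁺] = s and [OH⁻] = 2s.
Ksp = [Cd²⁺][OH⁻]^2 = s · (2s)^2 = 4s^3 = 1.2×10⁻¹⁴
s = 1.4×10⁻⁵ M
[OH⁻] = 2s = 2.9×10⁻⁵ M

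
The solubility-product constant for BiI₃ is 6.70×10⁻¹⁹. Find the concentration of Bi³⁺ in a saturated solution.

1.26×10⁻⁵ M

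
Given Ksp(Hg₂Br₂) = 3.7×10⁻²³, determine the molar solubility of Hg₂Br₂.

2.1×10⁻⁸ M

Hg₂Br₂(s) ⇌ Hg₂²⁺(aq) + 2 Br⁻(aq)
If s mol/L of Hg₂Br₂ dissolves, [Hg₂²⁺] = s and [Br⁻] = 2s.
Ksp = [Hg₂²⁺][Br⁻]^2 = s · (2s)^2 = 4s^3
4s^3 = 3.7×10⁻²³  ⇒  s^3 = 9.3×10⁻²⁴
s = 2.1×10⁻⁸ mol L⁻¹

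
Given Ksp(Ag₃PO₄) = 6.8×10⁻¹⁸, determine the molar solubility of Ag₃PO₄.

Ag₃PO₄(s) ⇌ 3 Ag⁺(aq) + PO₄³⁻(aq)
With molar solubility s: [Ag⁺] = 3s, [PO₄³⁻] = s.
Ksp = [Ag⁺]^3[PO₄³⁻] = (3s)^3 · s = 27s^4
27s^4 = 6.8×10⁻¹⁸  ⇒  s^4 = 2.5×10⁻¹⁹
s = 2.2×10⁻⁵ mol/L

2.2×10⁻⁵ M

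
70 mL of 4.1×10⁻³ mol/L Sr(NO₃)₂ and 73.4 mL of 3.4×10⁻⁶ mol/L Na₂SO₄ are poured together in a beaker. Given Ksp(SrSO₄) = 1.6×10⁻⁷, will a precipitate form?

The combined volume is 143.4 mL.
[Sr²⁺] = (4.1×10⁻³)(70)/143.4 = 2.0×10⁻³ mol/L
[SO₄²⁻] = (3.4×10⁻⁶)(73.4)/143.4 = 1.7×10⁻⁶ mol/L
Q = [Sr²⁺][SO₄²⁻] = 3.5×10⁻⁹
Q < Ksp (3.5×10⁻⁹ vs 1.6×10⁻⁷); the solution remains unsaturated and no precipitate forms.

No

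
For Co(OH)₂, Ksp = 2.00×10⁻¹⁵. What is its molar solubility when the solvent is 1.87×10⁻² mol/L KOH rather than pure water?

Co(OH)₂(s) ⇌ Co²⁺(aq) + 2 OH⁻(aq)
With OH⁻ already at 1.87×10⁻² mol/L and s small, take [OH⁻] ≈ 1.87×10⁻² mol/L and [Co²⁺] = s.
Ksp = [Co²⁺][OH⁻]^2 = s(1.87×10⁻²)^2
s = 2.00×10⁻¹⁵ / (1.87×10⁻²)^2 = 5.72×10⁻¹²
s = 5.72×10⁻¹² mol/L

5.72×10⁻¹² M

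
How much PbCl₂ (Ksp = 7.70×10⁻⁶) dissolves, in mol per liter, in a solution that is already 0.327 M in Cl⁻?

7.20×10⁻⁵ M

PbCl₂(s) ⇌ Pb²⁺(aq) + 2 Cl⁻(aq)
Cl⁻ is already present at 0.327 M. If s mol/L of PbCl₂ dissolves, [Pb²⁺] = s while [Cl⁻] ≈ 0.327 M.
Ksp = [Pb²⁺][Cl⁻]^2 = s(0.327)^2
s = 7.70×10⁻⁶ / (0.327)^2 = 7.20×10⁻⁵
s = 7.20×10⁻⁵ M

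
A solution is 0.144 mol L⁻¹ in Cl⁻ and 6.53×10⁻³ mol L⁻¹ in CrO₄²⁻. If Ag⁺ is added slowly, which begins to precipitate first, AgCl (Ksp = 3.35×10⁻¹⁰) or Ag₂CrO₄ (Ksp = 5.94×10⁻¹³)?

AgCl

Each salt precipitates once Q = Ksp for that salt.
For AgCl: [Ag⁺] = (Ksp/[Cl⁻]) = 2.33×10⁻⁹ mol L⁻¹
For Ag₂CrO₄: [Ag⁺] = (Ksp/[CrO₄²⁻])^(1/2) = 9.54×10⁻⁶ mol L⁻¹
AgCl requires the lower [Ag⁺], so it precipitates first.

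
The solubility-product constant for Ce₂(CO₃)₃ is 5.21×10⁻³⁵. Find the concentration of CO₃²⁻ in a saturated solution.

Ce₂(CO₃)₃(s) ⇌ 2 Ce³⁺(aq) + 3 CO₃²⁻(aq)
Let s be the molar solubility. Then [Ce³⁺] = 2s and [CO₃²⁻] = 3s.
Ksp = [Ce³⁺]^2[CO₃²⁻]^3 = (2s)^2 · (3s)^3 = 108s^5 = 5.21×10⁻³⁵
s = 5.45×10⁻⁸ M
[CO₃²⁻] = 3s = 1.64×10⁻⁷ M

1.64×10⁻⁷ M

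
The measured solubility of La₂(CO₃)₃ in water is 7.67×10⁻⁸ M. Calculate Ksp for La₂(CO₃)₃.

La₂(CO₃)₃(s) ⇌ 2 La³⁺(aq) + 3 CO₃²⁻(aq)
For each mole of La₂(CO₃)₃ that dissolves per liter, [La³⁺] = 2s and [CO₃²⁻] = 3s; let s denote this solubility.
Ksp = [La³⁺]^2[CO₃²⁻]^3 = (2s)^2 · (3s)^3 = 108s^5
Ksp = 108 × (7.67×10⁻⁸)^5 = 2.87×10⁻³⁴

Ksp = 2.87×10⁻³⁴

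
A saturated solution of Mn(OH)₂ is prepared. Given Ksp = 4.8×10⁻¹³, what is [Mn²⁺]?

4.9×10⁻⁵ M

Mn(OH)₂(s) ⇌ Mn²⁺(aq) + 2 OH⁻(aq)
For each mole of Mn(OH)₂ that dissolves per liter, [Mn²⁺] = s and [OH⁻] = 2s; let s denote this solubility.
Ksp = [Mn²⁺][OH⁻]^2 = s · (2s)^2 = 4s^3 = 4.8×10⁻¹³
s = 4.9×10⁻⁵ M
[Mn²⁺] = s = 4.9×10⁻⁵ M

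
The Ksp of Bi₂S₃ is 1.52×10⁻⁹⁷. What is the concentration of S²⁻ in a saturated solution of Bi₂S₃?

5.09×10⁻²⁰ M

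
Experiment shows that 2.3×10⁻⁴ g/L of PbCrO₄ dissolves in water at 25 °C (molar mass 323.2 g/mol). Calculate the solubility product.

Ksp = 5.1×10⁻¹³

s = (2.3×10⁻⁴ g L⁻¹)/(323.2 g mol⁻¹) = 7.116×10⁻⁷ M
PbCrO₄(s) ⇌ Pb²⁺(aq) + CrO₄²⁻(aq)
Let s be the molar solubility. Then [Pb²⁺] = s and [CrO₄²⁻] = s.
Ksp = [Pb²⁺][CrO₄²⁻] = s · s = s^2
Ksp = (7.116×10⁻⁷)^2 = 5.1×10⁻¹³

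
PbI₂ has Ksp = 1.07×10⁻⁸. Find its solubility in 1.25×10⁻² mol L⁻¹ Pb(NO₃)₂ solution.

PbI₂(s) ⇌ Pb²⁺(aq) + 2 I⁻(aq)
Let s be the solubility of PbI₂ here. The common ion gives [Pb²⁺] ≈ 1.25×10⁻² mol L⁻¹, and [I⁻] = 2s.
Ksp = [Pb²⁺][I⁻]^2 = (1.25×10⁻²)(2s)^2
(2s)^2 = 1.07×10⁻⁸ / (1.25×10⁻²) = 8.56×10⁻⁷
s = 4.63×10⁻⁴ mol L⁻¹

4.63×10⁻⁴ M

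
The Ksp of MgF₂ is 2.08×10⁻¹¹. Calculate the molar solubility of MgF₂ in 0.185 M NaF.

MgF₂(s) ⇌ Mg²⁺(aq) + 2 F⁻(aq)
The solution already contains F⁻ at 0.185 M. Let s be the molar solubility of MgF₂.
[F⁻] ≈ 0.185 M (common ion dominates); [Mg²⁺] = s.
Ksp = [Mg²⁺][F⁻]^2 = s(0.185)^2
s = 2.08×10⁻¹¹ / (0.185)^2 = 6.08×10⁻¹⁰
s = 6.08×10⁻¹⁰ M

6.08×10⁻¹⁰ M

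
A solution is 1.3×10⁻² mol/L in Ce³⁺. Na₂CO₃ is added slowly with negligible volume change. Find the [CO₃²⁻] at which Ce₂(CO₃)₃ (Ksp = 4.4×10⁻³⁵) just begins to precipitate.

Precipitation begins when Q = Ksp.
Ce₂(CO₃)₃(s) ⇌ 2 Ce³⁺(aq) + 3 CO₃²⁻(aq)
Ksp = [Ce³⁺]^2[CO₃²⁻]^3 = [CO₃²⁻]^3(1.3×10⁻²)^2
[CO₃²⁻]^3 = 4.4×10⁻³⁵ / (1.3×10⁻²)^2 = 2.6×10⁻³¹
[CO₃²⁻] = 6.4×10⁻¹¹ mol/L

6.4×10⁻¹¹ M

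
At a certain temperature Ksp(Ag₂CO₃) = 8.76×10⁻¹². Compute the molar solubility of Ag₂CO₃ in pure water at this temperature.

1.30×10⁻⁴ M

Ag₂CO₃(s) ⇌ 2 Ag⁺(aq) + CO₃²⁻(aq)
Let s be the molar solubility. Then [Ag⁺] = 2s and [CO₃²⁻] = s.
Ksp = [Ag⁺]^2[CO₃²⁻] = (2s)^2 · s = 4s^3
4s^3 = 8.76×10⁻¹²  ⇒  s^3 = 2.19×10⁻¹²
s = 1.30×10⁻⁴ mol L⁻¹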